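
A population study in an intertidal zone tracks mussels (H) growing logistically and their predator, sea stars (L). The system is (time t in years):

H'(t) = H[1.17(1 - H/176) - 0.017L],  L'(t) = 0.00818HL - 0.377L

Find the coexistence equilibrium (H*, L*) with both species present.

H* ≈ 46.1, L* ≈ 50.8

From dL/dt = 0 with L > 0: 0.00818H* = 0.377, so H* = 46.1.
Substitute into dH/dt = 0: 1.17(1 - 46.1/176) = 0.017L*.
The bracket is 0.738, giving L* = 0.864/0.017 = 50.8.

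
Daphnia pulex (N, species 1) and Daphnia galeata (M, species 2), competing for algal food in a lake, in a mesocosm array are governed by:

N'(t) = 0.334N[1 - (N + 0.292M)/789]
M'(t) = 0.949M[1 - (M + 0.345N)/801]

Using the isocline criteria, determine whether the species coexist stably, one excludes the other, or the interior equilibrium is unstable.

stable coexistence

Compare the nullcline intercepts: K1/α12 = 789/0.292 = 2700 > K2 = 801; K2/α21 = 801/0.345 = 2320 > K1 = 789.
Since both inequalities hold, each species can invade when rare, so the interior equilibrium is stable.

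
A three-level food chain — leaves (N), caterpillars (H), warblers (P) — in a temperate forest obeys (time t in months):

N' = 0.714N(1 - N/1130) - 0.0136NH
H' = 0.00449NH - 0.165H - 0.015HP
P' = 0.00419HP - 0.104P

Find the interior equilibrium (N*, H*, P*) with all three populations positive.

N* ≈ 596, H* ≈ 24.8, P* ≈ 167

From dP/dt = 0: 0.00419H* = 0.104, so H* = 24.8.
From dN/dt = 0: 0.714(1 - N*/1130) = 0.0136·24.8, giving N* = 1130·(1 - 0.473) = 596.
From dH/dt = 0: 0.00449·596 - 0.165 = 0.015P*, so P* = 2.51/0.015 = 167.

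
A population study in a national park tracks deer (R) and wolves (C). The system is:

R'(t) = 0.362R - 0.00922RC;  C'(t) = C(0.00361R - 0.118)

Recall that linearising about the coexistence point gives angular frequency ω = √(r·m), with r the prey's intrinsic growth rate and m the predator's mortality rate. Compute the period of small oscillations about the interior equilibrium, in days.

Here r = 0.362 and m = 0.118, so r·m = 0.0427.
ω = √0.0427 = 0.207 per day, hence T = 2π/ω ≈ 30.4 days.

T ≈ 30.4 days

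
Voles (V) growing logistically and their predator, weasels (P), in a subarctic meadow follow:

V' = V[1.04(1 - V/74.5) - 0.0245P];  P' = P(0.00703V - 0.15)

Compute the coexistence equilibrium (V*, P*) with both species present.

From dP/dt = 0 with P > 0: 0.00703V* = 0.15, so V* = 21.3.
Substitute into dV/dt = 0: 1.04(1 - 21.3/74.5) = 0.0245P*.
The bracket is 0.714, giving P* = 0.742/0.0245 = 30.3.

V* ≈ 21.3, P* ≈ 30.3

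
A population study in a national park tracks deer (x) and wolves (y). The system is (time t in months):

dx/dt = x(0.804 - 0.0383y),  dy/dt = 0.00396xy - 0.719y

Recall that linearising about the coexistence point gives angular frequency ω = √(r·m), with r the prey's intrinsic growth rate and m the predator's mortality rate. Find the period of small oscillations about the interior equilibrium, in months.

Here r = 0.804 and m = 0.719, so r·m = 0.578.
ω = √0.578 = 0.76 per month, hence T = 2π/ω ≈ 8.26 months.

T ≈ 8.26 months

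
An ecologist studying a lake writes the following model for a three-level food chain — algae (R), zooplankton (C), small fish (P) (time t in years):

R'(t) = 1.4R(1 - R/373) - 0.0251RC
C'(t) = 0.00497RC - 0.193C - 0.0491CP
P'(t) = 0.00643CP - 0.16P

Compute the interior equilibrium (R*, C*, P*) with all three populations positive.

From dP/dt = 0: 0.00643C* = 0.16, so C* = 24.9.
From dR/dt = 0: 1.4(1 - R*/373) = 0.0251·24.9, giving R* = 373·(1 - 0.446) = 207.
From dC/dt = 0: 0.00497·207 - 0.193 = 0.0491P*, so P* = 0.834/0.0491 = 17.

R* ≈ 207, C* ≈ 24.9, P* ≈ 17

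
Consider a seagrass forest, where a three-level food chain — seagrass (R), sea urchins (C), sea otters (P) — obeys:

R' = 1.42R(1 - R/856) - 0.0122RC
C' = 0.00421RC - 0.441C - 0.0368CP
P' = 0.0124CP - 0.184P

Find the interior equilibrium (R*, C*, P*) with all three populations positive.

From dP/dt = 0: 0.0124C* = 0.184, so C* = 14.8.
From dR/dt = 0: 1.42(1 - R*/856) = 0.0122·14.8, giving R* = 856·(1 - 0.127) = 747.
From dC/dt = 0: 0.00421·747 - 0.441 = 0.0368P*, so P* = 2.7/0.0368 = 73.5.

R* ≈ 747, C* ≈ 14.8, P* ≈ 73.5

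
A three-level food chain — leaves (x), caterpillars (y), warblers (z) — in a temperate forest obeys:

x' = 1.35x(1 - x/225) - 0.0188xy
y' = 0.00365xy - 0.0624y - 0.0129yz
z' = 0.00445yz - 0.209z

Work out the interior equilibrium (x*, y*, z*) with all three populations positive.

x* ≈ 77.8, y* ≈ 47, z* ≈ 17.2

From dz/dt = 0: 0.00445y* = 0.209, so y* = 47.
From dx/dt = 0: 1.35(1 - x*/225) = 0.0188·47, giving x* = 225·(1 - 0.654) = 77.8.
From dy/dt = 0: 0.00365·77.8 - 0.0624 = 0.0129z*, so z* = 0.222/0.0129 = 17.2.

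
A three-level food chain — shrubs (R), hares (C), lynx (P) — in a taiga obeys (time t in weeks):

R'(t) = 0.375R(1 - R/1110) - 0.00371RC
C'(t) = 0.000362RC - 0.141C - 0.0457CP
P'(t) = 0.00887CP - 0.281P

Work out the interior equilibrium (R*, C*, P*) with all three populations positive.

R* ≈ 762, C* ≈ 31.7, P* ≈ 2.95

From dP/dt = 0: 0.00887C* = 0.281, so C* = 31.7.
From dR/dt = 0: 0.375(1 - R*/1110) = 0.00371·31.7, giving R* = 1110·(1 - 0.313) = 762.
From dC/dt = 0: 0.000362·762 - 0.141 = 0.0457P*, so P* = 0.135/0.0457 = 2.95.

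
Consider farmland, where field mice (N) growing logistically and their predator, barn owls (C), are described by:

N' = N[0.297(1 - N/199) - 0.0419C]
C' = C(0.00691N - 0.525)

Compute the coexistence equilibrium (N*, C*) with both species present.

From dC/dt = 0 with C > 0: 0.00691N* = 0.525, so N* = 76.
Substitute into dN/dt = 0: 0.297(1 - 76/199) = 0.0419C*.
The bracket is 0.618, giving C* = 0.184/0.0419 = 4.38.

N* ≈ 76, C* ≈ 4.38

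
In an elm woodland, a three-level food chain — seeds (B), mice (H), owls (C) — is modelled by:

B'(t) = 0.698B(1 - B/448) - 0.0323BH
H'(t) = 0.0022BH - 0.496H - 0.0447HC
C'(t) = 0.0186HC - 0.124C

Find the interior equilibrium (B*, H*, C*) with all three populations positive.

B* ≈ 310, H* ≈ 6.67, C* ≈ 4.15

From dC/dt = 0: 0.0186H* = 0.124, so H* = 6.67.
From dB/dt = 0: 0.698(1 - B*/448) = 0.0323·6.67, giving B* = 448·(1 - 0.309) = 310.
From dH/dt = 0: 0.0022·310 - 0.496 = 0.0447C*, so C* = 0.186/0.0447 = 4.15.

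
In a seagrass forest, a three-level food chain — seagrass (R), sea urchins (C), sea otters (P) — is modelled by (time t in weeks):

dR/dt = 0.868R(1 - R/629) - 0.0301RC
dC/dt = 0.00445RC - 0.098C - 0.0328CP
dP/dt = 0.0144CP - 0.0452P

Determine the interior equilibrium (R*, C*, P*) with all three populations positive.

From dP/dt = 0: 0.0144C* = 0.0452, so C* = 3.14.
From dR/dt = 0: 0.868(1 - R*/629) = 0.0301·3.14, giving R* = 629·(1 - 0.109) = 561.
From dC/dt = 0: 0.00445·561 - 0.098 = 0.0328P*, so P* = 2.4/0.0328 = 73.1.

R* ≈ 561, C* ≈ 3.14, P* ≈ 73.1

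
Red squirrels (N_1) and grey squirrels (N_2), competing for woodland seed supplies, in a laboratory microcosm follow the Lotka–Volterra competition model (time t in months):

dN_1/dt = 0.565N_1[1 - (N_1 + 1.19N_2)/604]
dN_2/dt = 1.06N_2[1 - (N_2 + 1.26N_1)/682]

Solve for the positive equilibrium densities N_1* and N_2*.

N_1* ≈ 416, N_2* ≈ 158

Setting both brackets to zero gives the nullclines N_1 + 1.19N_2 = 604 and 1.26N_1 + N_2 = 682.
Substituting N_2 = 682 - 1.26N_1 into the first: N_1(1 - 1.19·1.26) = 604 - 1.19·682.
So N_1* = -208/-0.499 = 416, and then N_2* = 682 - 1.26·416 = 158.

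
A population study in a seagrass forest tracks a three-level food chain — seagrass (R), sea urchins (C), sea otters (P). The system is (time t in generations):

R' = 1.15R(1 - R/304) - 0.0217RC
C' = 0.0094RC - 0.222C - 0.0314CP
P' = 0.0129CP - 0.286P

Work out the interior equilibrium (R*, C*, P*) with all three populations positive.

R* ≈ 177, C* ≈ 22.2, P* ≈ 45.9

From dP/dt = 0: 0.0129C* = 0.286, so C* = 22.2.
From dR/dt = 0: 1.15(1 - R*/304) = 0.0217·22.2, giving R* = 304·(1 - 0.418) = 177.
From dC/dt = 0: 0.0094·177 - 0.222 = 0.0314P*, so P* = 1.44/0.0314 = 45.9.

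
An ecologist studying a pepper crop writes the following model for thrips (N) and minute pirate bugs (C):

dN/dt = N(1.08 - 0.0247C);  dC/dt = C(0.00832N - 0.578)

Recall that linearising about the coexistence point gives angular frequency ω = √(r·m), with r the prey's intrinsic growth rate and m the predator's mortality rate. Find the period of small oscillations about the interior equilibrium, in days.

Here r = 1.08 and m = 0.578, so r·m = 0.624.
ω = √0.624 = 0.79 per day, hence T = 2π/ω ≈ 7.95 days.

T ≈ 7.95 days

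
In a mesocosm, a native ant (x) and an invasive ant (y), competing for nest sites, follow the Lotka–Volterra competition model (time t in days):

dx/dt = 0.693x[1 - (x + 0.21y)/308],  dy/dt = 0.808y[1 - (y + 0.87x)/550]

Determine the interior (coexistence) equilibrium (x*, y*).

x* ≈ 236, y* ≈ 345

Setting both brackets to zero gives the nullclines x + 0.21y = 308 and 0.87x + y = 550.
Substituting y = 550 - 0.87x into the first: x(1 - 0.21·0.87) = 308 - 0.21·550.
So x* = 192/0.817 = 236, and then y* = 550 - 0.87·236 = 345.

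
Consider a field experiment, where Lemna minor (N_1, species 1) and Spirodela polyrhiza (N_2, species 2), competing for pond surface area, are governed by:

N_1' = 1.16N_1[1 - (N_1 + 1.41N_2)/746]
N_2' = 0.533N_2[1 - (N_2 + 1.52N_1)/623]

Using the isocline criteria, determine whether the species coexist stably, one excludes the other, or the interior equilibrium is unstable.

Compare the nullcline intercepts: K1/α12 = 746/1.41 = 529 < K2 = 623; K2/α21 = 623/1.52 = 410 < K1 = 746.
Since both are reversed, neither can invade when rare; the interior point is a saddle.

unstable coexistence (outcome depends on initial conditions)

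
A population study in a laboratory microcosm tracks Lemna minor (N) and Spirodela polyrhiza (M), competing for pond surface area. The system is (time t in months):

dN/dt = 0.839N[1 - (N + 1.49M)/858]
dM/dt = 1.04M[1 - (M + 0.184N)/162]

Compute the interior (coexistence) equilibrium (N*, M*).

N* ≈ 850, M* ≈ 5.69

Setting both brackets to zero gives the nullclines N + 1.49M = 858 and 0.184N + M = 162.
Substituting M = 162 - 0.184N into the first: N(1 - 1.49·0.184) = 858 - 1.49·162.
So N* = 617/0.726 = 850, and then M* = 162 - 0.184·850 = 5.69.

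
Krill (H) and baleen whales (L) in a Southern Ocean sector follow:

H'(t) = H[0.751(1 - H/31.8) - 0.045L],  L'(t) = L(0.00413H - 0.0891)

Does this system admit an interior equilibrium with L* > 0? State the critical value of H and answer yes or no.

The predator equation gives dL/dt > 0 only when H > 0.0891/0.00413 = 21.6.
Without the predator, H → K = 31.8. Since 31.8 > 21.6, the predator can invade and persist.

Threshold H = 21.6; K > 21.6, so yes, the predator persists.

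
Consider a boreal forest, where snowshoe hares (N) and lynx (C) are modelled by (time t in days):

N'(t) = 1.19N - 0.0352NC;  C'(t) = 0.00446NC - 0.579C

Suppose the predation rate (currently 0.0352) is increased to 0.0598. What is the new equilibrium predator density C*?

C* ≈ 19.9

At the interior fixed point, setting dN/dt = 0 with N > 0 fixes C* = (prey growth rate)/(NC coefficient) — independent of the other coefficients.
With the change, C* = 1.19/0.0598 = 19.9; it falls from 33.8.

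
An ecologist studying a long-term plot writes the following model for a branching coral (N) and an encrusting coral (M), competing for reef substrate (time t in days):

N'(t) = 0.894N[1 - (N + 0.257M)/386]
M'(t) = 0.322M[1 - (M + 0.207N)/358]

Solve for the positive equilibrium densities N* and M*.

Setting both brackets to zero gives the nullclines N + 0.257M = 386 and 0.207N + M = 358.
Substituting M = 358 - 0.207N into the first: N(1 - 0.257·0.207) = 386 - 0.257·358.
So N* = 294/0.947 = 311, and then M* = 358 - 0.207·311 = 294.

N* ≈ 311, M* ≈ 294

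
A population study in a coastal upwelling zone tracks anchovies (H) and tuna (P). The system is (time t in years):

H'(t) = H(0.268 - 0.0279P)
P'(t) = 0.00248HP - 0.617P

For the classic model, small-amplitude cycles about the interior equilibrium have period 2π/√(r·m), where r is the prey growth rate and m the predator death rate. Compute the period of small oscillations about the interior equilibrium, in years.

Here r = 0.268 and m = 0.617, so r·m = 0.165.
ω = √0.165 = 0.407 per year, hence T = 2π/ω ≈ 15.5 years.

T ≈ 15.5 years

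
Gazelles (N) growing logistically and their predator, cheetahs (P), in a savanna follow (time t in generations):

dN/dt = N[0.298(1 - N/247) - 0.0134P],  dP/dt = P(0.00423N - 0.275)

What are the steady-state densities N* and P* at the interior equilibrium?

From dP/dt = 0 with P > 0: 0.00423N* = 0.275, so N* = 65.
Substitute into dN/dt = 0: 0.298(1 - 65/247) = 0.0134P*.
The bracket is 0.737, giving P* = 0.22/0.0134 = 16.4.

N* ≈ 65, P* ≈ 16.4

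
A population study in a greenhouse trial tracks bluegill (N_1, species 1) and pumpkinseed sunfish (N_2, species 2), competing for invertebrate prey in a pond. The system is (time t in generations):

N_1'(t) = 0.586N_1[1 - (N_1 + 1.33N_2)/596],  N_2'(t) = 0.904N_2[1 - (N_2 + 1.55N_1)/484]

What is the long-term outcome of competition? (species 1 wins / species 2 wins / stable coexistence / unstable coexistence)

unstable coexistence (outcome depends on initial conditions)

Compare the nullcline intercepts: K1/α12 = 596/1.33 = 448 < K2 = 484; K2/α21 = 484/1.55 = 312 < K1 = 596.
Since both are reversed, neither can invade when rare; the interior point is a saddle.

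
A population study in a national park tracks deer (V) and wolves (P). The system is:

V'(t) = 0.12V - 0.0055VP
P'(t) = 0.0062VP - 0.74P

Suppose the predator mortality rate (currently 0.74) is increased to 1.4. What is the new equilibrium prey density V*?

At the interior fixed point, setting dP/dt = 0 with P > 0 fixes V* = (predator death rate)/(VP coefficient) — independent of the other coefficients.
With the change, V* = 1.4/0.0062 = 226; it rises from 119.

V* ≈ 226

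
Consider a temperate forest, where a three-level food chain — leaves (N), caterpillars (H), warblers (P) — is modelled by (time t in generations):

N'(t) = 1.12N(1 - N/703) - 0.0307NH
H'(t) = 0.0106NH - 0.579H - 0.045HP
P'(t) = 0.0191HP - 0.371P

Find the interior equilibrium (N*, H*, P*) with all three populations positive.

N* ≈ 329, H* ≈ 19.4, P* ≈ 64.6

From dP/dt = 0: 0.0191H* = 0.371, so H* = 19.4.
From dN/dt = 0: 1.12(1 - N*/703) = 0.0307·19.4, giving N* = 703·(1 - 0.532) = 329.
From dH/dt = 0: 0.0106·329 - 0.579 = 0.045P*, so P* = 2.91/0.045 = 64.6.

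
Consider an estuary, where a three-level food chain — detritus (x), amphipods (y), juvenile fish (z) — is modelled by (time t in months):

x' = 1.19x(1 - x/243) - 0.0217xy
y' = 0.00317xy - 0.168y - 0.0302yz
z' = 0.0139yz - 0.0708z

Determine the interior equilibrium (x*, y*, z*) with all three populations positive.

x* ≈ 220, y* ≈ 5.09, z* ≈ 17.6

From dz/dt = 0: 0.0139y* = 0.0708, so y* = 5.09.
From dx/dt = 0: 1.19(1 - x*/243) = 0.0217·5.09, giving x* = 243·(1 - 0.0929) = 220.
From dy/dt = 0: 0.00317·220 - 0.168 = 0.0302z*, so z* = 0.531/0.0302 = 17.6.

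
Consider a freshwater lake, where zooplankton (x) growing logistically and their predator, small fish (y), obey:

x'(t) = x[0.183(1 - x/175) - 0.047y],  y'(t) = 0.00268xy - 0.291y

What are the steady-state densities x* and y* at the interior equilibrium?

From dy/dt = 0 with y > 0: 0.00268x* = 0.291, so x* = 109.
Substitute into dx/dt = 0: 0.183(1 - 109/175) = 0.047y*.
The bracket is 0.38, giving y* = 0.0695/0.047 = 1.48.

x* ≈ 109, y* ≈ 1.48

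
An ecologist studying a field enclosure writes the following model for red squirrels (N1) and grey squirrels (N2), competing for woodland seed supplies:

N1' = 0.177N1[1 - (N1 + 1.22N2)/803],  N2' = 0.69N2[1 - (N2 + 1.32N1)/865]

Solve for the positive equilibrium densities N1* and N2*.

Setting both brackets to zero gives the nullclines N1 + 1.22N2 = 803 and 1.32N1 + N2 = 865.
Substituting N2 = 865 - 1.32N1 into the first: N1(1 - 1.22·1.32) = 803 - 1.22·865.
So N1* = -252/-0.61 = 413, and then N2* = 865 - 1.32·413 = 319.

N1* ≈ 413, N2* ≈ 319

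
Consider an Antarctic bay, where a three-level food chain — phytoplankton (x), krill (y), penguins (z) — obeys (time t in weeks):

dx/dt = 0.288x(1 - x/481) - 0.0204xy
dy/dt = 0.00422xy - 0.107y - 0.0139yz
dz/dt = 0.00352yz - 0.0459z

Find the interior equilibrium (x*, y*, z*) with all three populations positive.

From dz/dt = 0: 0.00352y* = 0.0459, so y* = 13.
From dx/dt = 0: 0.288(1 - x*/481) = 0.0204·13, giving x* = 481·(1 - 0.924) = 36.7.
From dy/dt = 0: 0.00422·36.7 - 0.107 = 0.0139z*, so z* = 0.048/0.0139 = 3.45.

x* ≈ 36.7, y* ≈ 13, z* ≈ 3.45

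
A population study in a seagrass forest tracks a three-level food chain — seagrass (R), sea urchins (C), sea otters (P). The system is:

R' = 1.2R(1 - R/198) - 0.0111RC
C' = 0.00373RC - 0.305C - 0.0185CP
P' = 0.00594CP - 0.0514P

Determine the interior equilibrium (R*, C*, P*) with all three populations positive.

From dP/dt = 0: 0.00594C* = 0.0514, so C* = 8.65.
From dR/dt = 0: 1.2(1 - R*/198) = 0.0111·8.65, giving R* = 198·(1 - 0.08) = 182.
From dC/dt = 0: 0.00373·182 - 0.305 = 0.0185P*, so P* = 0.374/0.0185 = 20.2.

R* ≈ 182, C* ≈ 8.65, P* ≈ 20.2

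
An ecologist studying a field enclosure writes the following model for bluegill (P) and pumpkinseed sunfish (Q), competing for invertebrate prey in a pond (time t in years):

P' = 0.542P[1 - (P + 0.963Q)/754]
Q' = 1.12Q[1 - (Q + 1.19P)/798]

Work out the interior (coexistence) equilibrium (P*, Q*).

Setting both brackets to zero gives the nullclines P + 0.963Q = 754 and 1.19P + Q = 798.
Substituting Q = 798 - 1.19P into the first: P(1 - 0.963·1.19) = 754 - 0.963·798.
So P* = -14.5/-0.146 = 99.2, and then Q* = 798 - 1.19·99.2 = 680.

P* ≈ 99.2, Q* ≈ 680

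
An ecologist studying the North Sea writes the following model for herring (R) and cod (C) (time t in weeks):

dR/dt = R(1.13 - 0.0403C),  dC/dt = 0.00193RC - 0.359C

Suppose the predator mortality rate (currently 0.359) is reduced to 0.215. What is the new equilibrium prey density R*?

At the interior fixed point, setting dC/dt = 0 with C > 0 fixes R* = (predator death rate)/(RC coefficient) — independent of the other coefficients.
With the change, R* = 0.215/0.00193 = 111; it falls from 186.

R* ≈ 111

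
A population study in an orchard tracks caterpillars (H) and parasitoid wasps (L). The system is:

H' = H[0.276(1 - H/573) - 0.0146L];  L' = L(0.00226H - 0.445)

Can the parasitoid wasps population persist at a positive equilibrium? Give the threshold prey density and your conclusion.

Threshold H = 197; K > 197, so yes, the predator persists.

The predator equation gives dL/dt > 0 only when H > 0.445/0.00226 = 197.
Without the predator, H → K = 573. Since 573 > 197, the predator can invade and persist.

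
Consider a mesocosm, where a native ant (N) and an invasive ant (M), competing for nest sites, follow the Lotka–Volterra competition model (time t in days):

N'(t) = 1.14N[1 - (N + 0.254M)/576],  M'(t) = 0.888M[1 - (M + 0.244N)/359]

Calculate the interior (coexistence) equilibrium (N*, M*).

N* ≈ 517, M* ≈ 233

Setting both brackets to zero gives the nullclines N + 0.254M = 576 and 0.244N + M = 359.
Substituting M = 359 - 0.244N into the first: N(1 - 0.254·0.244) = 576 - 0.254·359.
So N* = 485/0.938 = 517, and then M* = 359 - 0.244·517 = 233.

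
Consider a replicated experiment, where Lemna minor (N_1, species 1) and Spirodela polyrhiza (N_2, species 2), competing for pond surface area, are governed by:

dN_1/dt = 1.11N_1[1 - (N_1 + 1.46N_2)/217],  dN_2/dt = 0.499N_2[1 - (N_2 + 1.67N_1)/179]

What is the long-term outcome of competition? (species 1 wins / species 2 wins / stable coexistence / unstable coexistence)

unstable coexistence (outcome depends on initial conditions)

Compare the nullcline intercepts: K1/α12 = 217/1.46 = 149 < K2 = 179; K2/α21 = 179/1.67 = 107 < K1 = 217.
Since both are reversed, neither can invade when rare; the interior point is a saddle.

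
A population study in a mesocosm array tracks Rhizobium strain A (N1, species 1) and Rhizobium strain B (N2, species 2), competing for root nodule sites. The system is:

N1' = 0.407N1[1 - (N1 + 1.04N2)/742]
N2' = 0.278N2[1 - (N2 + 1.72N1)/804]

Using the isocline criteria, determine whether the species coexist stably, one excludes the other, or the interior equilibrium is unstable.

unstable coexistence (outcome depends on initial conditions)

Compare the nullcline intercepts: K1/α12 = 742/1.04 = 713 < K2 = 804; K2/α21 = 804/1.72 = 467 < K1 = 742.
Since both are reversed, neither can invade when rare; the interior point is a saddle.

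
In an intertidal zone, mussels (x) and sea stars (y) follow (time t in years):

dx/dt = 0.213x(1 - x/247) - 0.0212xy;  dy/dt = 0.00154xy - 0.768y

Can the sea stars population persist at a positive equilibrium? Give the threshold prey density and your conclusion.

Threshold x = 499; K < 499, so no, the predator goes extinct.

The predator equation gives dy/dt > 0 only when x > 0.768/0.00154 = 499.
Without the predator, x → K = 247. Since 247 < 499, the predator cannot invade.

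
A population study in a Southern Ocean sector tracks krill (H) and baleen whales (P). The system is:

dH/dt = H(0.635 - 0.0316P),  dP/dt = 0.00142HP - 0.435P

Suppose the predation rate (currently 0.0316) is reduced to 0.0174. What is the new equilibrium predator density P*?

P* ≈ 36.5

At the interior fixed point, setting dH/dt = 0 with H > 0 fixes P* = (prey growth rate)/(HP coefficient) — independent of the other coefficients.
With the change, P* = 0.635/0.0174 = 36.5; it rises from 20.1.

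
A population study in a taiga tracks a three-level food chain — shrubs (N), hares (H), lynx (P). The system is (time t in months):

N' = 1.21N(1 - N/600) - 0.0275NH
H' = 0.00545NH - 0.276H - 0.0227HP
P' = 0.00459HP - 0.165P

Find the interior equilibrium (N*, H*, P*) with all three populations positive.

From dP/dt = 0: 0.00459H* = 0.165, so H* = 35.9.
From dN/dt = 0: 1.21(1 - N*/600) = 0.0275·35.9, giving N* = 600·(1 - 0.817) = 110.
From dH/dt = 0: 0.00545·110 - 0.276 = 0.0227P*, so P* = 0.322/0.0227 = 14.2.

N* ≈ 110, H* ≈ 35.9, P* ≈ 14.2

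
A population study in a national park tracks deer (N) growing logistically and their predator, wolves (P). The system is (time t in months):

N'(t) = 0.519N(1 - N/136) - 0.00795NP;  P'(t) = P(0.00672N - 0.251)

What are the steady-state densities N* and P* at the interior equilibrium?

N* ≈ 37.4, P* ≈ 47.4

From dP/dt = 0 with P > 0: 0.00672N* = 0.251, so N* = 37.4.
Substitute into dN/dt = 0: 0.519(1 - 37.4/136) = 0.00795P*.
The bracket is 0.725, giving P* = 0.376/0.00795 = 47.4.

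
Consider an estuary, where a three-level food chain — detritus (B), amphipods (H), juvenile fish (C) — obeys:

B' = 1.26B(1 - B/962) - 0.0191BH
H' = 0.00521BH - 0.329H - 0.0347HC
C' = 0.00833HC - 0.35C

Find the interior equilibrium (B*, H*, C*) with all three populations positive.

B* ≈ 349, H* ≈ 42, C* ≈ 43

From dC/dt = 0: 0.00833H* = 0.35, so H* = 42.
From dB/dt = 0: 1.26(1 - B*/962) = 0.0191·42, giving B* = 962·(1 - 0.637) = 349.
From dH/dt = 0: 0.00521·349 - 0.329 = 0.0347C*, so C* = 1.49/0.0347 = 43.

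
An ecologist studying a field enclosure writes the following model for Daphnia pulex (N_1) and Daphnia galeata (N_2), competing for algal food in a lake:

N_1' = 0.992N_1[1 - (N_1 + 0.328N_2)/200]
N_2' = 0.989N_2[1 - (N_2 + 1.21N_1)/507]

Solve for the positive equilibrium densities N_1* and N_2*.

Setting both brackets to zero gives the nullclines N_1 + 0.328N_2 = 200 and 1.21N_1 + N_2 = 507.
Substituting N_2 = 507 - 1.21N_1 into the first: N_1(1 - 0.328·1.21) = 200 - 0.328·507.
So N_1* = 33.7/0.603 = 55.9, and then N_2* = 507 - 1.21·55.9 = 439.

N_1* ≈ 55.9, N_2* ≈ 439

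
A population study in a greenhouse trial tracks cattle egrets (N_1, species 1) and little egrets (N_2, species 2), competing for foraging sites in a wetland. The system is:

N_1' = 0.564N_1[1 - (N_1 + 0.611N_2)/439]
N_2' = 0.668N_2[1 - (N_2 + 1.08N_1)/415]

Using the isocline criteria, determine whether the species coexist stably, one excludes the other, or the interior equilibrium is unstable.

Compare the nullcline intercepts: K1/α12 = 439/0.611 = 718 > K2 = 415; K2/α21 = 415/1.08 = 384 < K1 = 439.
Since the inequalities point opposite ways, species 1 can invade but species 2 cannot.

species 1 excludes species 2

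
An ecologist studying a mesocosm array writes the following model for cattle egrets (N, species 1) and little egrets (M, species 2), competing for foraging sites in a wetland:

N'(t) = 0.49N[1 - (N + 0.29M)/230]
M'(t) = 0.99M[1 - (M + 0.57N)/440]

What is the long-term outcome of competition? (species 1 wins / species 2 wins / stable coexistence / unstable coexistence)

Compare the nullcline intercepts: K1/α12 = 230/0.29 = 793 > K2 = 440; K2/α21 = 440/0.57 = 772 > K1 = 230.
Since both inequalities hold, each species can invade when rare, so the interior equilibrium is stable.

stable coexistence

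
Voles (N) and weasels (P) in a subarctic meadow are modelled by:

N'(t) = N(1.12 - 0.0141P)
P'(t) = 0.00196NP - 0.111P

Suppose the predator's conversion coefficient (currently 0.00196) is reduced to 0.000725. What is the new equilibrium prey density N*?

N* ≈ 153

At the interior fixed point, setting dP/dt = 0 with P > 0 fixes N* = (predator death rate)/(NP coefficient) — independent of the other coefficients.
With the change, N* = 0.111/0.000725 = 153; it rises from 56.6.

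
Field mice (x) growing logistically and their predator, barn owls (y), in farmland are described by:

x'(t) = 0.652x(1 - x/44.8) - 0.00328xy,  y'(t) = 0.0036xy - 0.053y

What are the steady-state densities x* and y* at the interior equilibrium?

x* ≈ 14.7, y* ≈ 133

From dy/dt = 0 with y > 0: 0.0036x* = 0.053, so x* = 14.7.
Substitute into dx/dt = 0: 0.652(1 - 14.7/44.8) = 0.00328y*.
The bracket is 0.671, giving y* = 0.438/0.00328 = 133.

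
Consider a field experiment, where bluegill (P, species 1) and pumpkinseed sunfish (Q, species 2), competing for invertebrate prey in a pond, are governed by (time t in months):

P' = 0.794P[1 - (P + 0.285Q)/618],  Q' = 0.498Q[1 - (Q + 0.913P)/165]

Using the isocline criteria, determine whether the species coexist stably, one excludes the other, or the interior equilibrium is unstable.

species 1 excludes species 2

Compare the nullcline intercepts: K1/α12 = 618/0.285 = 2170 > K2 = 165; K2/α21 = 165/0.913 = 181 < K1 = 618.
Since the inequalities point opposite ways, species 1 can invade but species 2 cannot.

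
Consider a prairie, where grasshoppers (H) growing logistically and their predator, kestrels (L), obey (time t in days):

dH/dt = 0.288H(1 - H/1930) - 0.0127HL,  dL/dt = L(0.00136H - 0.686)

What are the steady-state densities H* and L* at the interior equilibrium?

H* ≈ 504, L* ≈ 16.8

From dL/dt = 0 with L > 0: 0.00136H* = 0.686, so H* = 504.
Substitute into dH/dt = 0: 0.288(1 - 504/1930) = 0.0127L*.
The bracket is 0.739, giving L* = 0.213/0.0127 = 16.8.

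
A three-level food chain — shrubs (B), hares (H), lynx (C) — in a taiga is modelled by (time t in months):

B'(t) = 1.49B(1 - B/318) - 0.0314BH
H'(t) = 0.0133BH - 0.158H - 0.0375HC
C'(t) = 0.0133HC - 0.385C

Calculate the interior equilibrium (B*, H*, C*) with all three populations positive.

From dC/dt = 0: 0.0133H* = 0.385, so H* = 28.9.
From dB/dt = 0: 1.49(1 - B*/318) = 0.0314·28.9, giving B* = 318·(1 - 0.61) = 124.
From dH/dt = 0: 0.0133·124 - 0.158 = 0.0375C*, so C* = 1.49/0.0375 = 39.8.

B* ≈ 124, H* ≈ 28.9, C* ≈ 39.8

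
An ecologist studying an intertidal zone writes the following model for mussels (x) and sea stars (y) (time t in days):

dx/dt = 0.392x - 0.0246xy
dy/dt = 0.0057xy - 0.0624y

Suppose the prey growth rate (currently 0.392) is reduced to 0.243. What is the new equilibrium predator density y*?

At the interior fixed point, setting dx/dt = 0 with x > 0 fixes y* = (prey growth rate)/(xy coefficient) — independent of the other coefficients.
With the change, y* = 0.243/0.0246 = 9.88; it falls from 15.9.

y* ≈ 9.88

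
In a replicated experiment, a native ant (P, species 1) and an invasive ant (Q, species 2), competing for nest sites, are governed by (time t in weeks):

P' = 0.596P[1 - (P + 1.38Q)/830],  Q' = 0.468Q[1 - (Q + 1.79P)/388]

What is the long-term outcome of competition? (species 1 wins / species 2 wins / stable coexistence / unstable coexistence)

species 1 excludes species 2

Compare the nullcline intercepts: K1/α12 = 830/1.38 = 601 > K2 = 388; K2/α21 = 388/1.79 = 217 < K1 = 830.
Since the inequalities point opposite ways, species 1 can invade but species 2 cannot.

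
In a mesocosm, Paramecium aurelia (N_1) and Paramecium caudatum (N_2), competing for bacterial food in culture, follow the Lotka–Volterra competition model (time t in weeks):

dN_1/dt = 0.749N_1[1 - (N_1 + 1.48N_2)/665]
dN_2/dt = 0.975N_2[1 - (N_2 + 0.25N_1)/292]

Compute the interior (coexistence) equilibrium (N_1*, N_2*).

N_1* ≈ 370, N_2* ≈ 200

Setting both brackets to zero gives the nullclines N_1 + 1.48N_2 = 665 and 0.25N_1 + N_2 = 292.
Substituting N_2 = 292 - 0.25N_1 into the first: N_1(1 - 1.48·0.25) = 665 - 1.48·292.
So N_1* = 233/0.63 = 370, and then N_2* = 292 - 0.25·370 = 200.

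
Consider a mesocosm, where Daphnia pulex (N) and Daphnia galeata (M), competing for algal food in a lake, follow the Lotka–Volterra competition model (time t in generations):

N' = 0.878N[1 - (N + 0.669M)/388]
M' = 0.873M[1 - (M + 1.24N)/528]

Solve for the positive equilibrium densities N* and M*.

Setting both brackets to zero gives the nullclines N + 0.669M = 388 and 1.24N + M = 528.
Substituting M = 528 - 1.24N into the first: N(1 - 0.669·1.24) = 388 - 0.669·528.
So N* = 34.8/0.17 = 204, and then M* = 528 - 1.24·204 = 275.

N* ≈ 204, M* ≈ 275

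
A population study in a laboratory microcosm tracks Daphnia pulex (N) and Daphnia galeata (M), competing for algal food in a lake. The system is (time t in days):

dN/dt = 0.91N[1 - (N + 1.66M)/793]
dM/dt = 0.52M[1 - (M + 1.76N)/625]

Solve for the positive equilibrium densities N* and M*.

N* ≈ 127, M* ≈ 401

Setting both brackets to zero gives the nullclines N + 1.66M = 793 and 1.76N + M = 625.
Substituting M = 625 - 1.76N into the first: N(1 - 1.66·1.76) = 793 - 1.66·625.
So N* = -244/-1.92 = 127, and then M* = 625 - 1.76·127 = 401.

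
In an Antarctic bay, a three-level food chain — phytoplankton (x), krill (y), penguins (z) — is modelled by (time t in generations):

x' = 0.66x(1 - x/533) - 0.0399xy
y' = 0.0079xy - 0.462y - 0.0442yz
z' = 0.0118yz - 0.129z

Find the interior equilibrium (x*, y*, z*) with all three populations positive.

From dz/dt = 0: 0.0118y* = 0.129, so y* = 10.9.
From dx/dt = 0: 0.66(1 - x*/533) = 0.0399·10.9, giving x* = 533·(1 - 0.661) = 181.
From dy/dt = 0: 0.0079·181 - 0.462 = 0.0442z*, so z* = 0.966/0.0442 = 21.9.

x* ≈ 181, y* ≈ 10.9, z* ≈ 21.9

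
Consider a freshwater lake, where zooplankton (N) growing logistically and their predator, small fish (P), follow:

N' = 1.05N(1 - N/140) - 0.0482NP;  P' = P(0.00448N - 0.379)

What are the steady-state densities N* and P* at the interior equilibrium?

From dP/dt = 0 with P > 0: 0.00448N* = 0.379, so N* = 84.6.
Substitute into dN/dt = 0: 1.05(1 - 84.6/140) = 0.0482P*.
The bracket is 0.396, giving P* = 0.416/0.0482 = 8.62.

N* ≈ 84.6, P* ≈ 8.62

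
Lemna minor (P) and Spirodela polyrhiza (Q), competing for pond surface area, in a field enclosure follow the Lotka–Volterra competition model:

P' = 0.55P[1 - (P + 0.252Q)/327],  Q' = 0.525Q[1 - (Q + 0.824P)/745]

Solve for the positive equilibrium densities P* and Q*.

Setting both brackets to zero gives the nullclines P + 0.252Q = 327 and 0.824P + Q = 745.
Substituting Q = 745 - 0.824P into the first: P(1 - 0.252·0.824) = 327 - 0.252·745.
So P* = 139/0.792 = 176, and then Q* = 745 - 0.824·176 = 600.

P* ≈ 176, Q* ≈ 600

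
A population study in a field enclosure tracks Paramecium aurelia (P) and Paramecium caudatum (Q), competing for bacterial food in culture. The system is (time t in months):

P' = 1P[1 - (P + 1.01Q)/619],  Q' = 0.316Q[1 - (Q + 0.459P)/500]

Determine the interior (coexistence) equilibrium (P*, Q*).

P* ≈ 213, Q* ≈ 402

Setting both brackets to zero gives the nullclines P + 1.01Q = 619 and 0.459P + Q = 500.
Substituting Q = 500 - 0.459P into the first: P(1 - 1.01·0.459) = 619 - 1.01·500.
So P* = 114/0.536 = 213, and then Q* = 500 - 0.459·213 = 402.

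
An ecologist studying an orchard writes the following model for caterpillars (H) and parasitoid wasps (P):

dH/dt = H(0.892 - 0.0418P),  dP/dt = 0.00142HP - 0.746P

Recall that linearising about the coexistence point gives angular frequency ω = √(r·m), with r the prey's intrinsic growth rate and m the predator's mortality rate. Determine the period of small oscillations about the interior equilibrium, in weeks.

T ≈ 7.7 weeks

Here r = 0.892 and m = 0.746, so r·m = 0.665.
ω = √0.665 = 0.816 per week, hence T = 2π/ω ≈ 7.7 weeks.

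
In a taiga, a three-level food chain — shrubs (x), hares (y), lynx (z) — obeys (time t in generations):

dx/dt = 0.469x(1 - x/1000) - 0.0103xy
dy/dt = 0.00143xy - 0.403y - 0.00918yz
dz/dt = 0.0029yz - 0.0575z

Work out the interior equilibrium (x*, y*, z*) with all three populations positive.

From dz/dt = 0: 0.0029y* = 0.0575, so y* = 19.8.
From dx/dt = 0: 0.469(1 - x*/1000) = 0.0103·19.8, giving x* = 1000·(1 - 0.435) = 565.
From dy/dt = 0: 0.00143·565 - 0.403 = 0.00918z*, so z* = 0.404/0.00918 = 44.

x* ≈ 565, y* ≈ 19.8, z* ≈ 44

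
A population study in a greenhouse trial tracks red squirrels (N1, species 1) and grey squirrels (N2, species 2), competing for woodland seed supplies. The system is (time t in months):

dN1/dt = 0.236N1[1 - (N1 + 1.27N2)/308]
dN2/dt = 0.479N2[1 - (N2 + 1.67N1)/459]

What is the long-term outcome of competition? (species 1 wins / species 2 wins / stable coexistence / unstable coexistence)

Compare the nullcline intercepts: K1/α12 = 308/1.27 = 243 < K2 = 459; K2/α21 = 459/1.67 = 275 < K1 = 308.
Since both are reversed, neither can invade when rare; the interior point is a saddle.

unstable coexistence (outcome depends on initial conditions)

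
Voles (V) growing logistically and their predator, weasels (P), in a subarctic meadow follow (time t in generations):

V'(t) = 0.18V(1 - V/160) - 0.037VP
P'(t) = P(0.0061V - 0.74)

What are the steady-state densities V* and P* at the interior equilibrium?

From dP/dt = 0 with P > 0: 0.0061V* = 0.74, so V* = 121.
Substitute into dV/dt = 0: 0.18(1 - 121/160) = 0.037P*.
The bracket is 0.242, giving P* = 0.0435/0.037 = 1.18.

V* ≈ 121, P* ≈ 1.18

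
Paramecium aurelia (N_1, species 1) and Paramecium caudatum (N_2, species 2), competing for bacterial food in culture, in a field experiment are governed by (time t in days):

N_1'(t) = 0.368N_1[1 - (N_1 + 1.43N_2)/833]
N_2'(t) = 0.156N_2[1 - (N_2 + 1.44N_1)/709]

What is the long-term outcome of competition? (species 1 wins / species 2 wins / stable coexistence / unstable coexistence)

Compare the nullcline intercepts: K1/α12 = 833/1.43 = 583 < K2 = 709; K2/α21 = 709/1.44 = 492 < K1 = 833.
Since both are reversed, neither can invade when rare; the interior point is a saddle.

unstable coexistence (outcome depends on initial conditions)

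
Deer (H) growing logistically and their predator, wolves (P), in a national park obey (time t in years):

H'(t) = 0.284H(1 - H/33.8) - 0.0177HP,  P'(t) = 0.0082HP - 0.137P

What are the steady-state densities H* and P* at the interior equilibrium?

From dP/dt = 0 with P > 0: 0.0082H* = 0.137, so H* = 16.7.
Substitute into dH/dt = 0: 0.284(1 - 16.7/33.8) = 0.0177P*.
The bracket is 0.506, giving P* = 0.144/0.0177 = 8.11.

H* ≈ 16.7, P* ≈ 8.11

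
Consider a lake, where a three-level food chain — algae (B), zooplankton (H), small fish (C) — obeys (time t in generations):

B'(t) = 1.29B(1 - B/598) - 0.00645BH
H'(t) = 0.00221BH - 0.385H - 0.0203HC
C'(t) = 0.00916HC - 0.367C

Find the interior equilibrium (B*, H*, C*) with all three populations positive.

B* ≈ 478, H* ≈ 40.1, C* ≈ 33.1

From dC/dt = 0: 0.00916H* = 0.367, so H* = 40.1.
From dB/dt = 0: 1.29(1 - B*/598) = 0.00645·40.1, giving B* = 598·(1 - 0.2) = 478.
From dH/dt = 0: 0.00221·478 - 0.385 = 0.0203C*, so C* = 0.672/0.0203 = 33.1.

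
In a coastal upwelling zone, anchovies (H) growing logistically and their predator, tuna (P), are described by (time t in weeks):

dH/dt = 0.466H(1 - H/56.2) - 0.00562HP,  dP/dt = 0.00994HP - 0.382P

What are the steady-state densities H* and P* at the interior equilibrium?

From dP/dt = 0 with P > 0: 0.00994H* = 0.382, so H* = 38.4.
Substitute into dH/dt = 0: 0.466(1 - 38.4/56.2) = 0.00562P*.
The bracket is 0.316, giving P* = 0.147/0.00562 = 26.2.

H* ≈ 38.4, P* ≈ 26.2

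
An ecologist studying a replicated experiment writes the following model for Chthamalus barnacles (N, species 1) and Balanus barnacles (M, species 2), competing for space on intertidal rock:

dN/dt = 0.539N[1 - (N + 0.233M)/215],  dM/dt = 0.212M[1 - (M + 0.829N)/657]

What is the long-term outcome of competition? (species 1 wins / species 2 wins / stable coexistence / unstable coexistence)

stable coexistence

Compare the nullcline intercepts: K1/α12 = 215/0.233 = 923 > K2 = 657; K2/α21 = 657/0.829 = 793 > K1 = 215.
Since both inequalities hold, each species can invade when rare, so the interior equilibrium is stable.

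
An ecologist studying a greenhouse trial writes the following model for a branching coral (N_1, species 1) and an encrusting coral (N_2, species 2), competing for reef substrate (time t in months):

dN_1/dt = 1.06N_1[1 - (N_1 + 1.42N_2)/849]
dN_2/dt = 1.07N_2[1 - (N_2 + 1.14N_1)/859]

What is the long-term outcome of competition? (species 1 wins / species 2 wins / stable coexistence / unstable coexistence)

Compare the nullcline intercepts: K1/α12 = 849/1.42 = 598 < K2 = 859; K2/α21 = 859/1.14 = 754 < K1 = 849.
Since both are reversed, neither can invade when rare; the interior point is a saddle.

unstable coexistence (outcome depends on initial conditions)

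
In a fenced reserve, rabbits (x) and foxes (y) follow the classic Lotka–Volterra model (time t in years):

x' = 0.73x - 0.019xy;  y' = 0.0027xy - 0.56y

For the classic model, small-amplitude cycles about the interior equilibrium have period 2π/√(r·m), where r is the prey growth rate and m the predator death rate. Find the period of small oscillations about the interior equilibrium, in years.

T ≈ 9.83 years

Here r = 0.73 and m = 0.56, so r·m = 0.409.
ω = √0.409 = 0.639 per year, hence T = 2π/ω ≈ 9.83 years.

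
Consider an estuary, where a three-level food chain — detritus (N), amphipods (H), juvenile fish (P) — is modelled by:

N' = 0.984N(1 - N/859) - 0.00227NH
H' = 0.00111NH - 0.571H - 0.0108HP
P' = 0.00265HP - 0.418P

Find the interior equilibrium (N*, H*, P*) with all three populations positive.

N* ≈ 546, H* ≈ 158, P* ≈ 3.29

From dP/dt = 0: 0.00265H* = 0.418, so H* = 158.
From dN/dt = 0: 0.984(1 - N*/859) = 0.00227·158, giving N* = 859·(1 - 0.364) = 546.
From dH/dt = 0: 0.00111·546 - 0.571 = 0.0108P*, so P* = 0.0355/0.0108 = 3.29.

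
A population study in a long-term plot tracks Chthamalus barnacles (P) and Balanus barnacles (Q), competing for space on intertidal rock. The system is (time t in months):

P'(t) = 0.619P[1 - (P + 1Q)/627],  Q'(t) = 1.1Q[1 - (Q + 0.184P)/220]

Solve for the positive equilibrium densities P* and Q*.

P* ≈ 499, Q* ≈ 128

Setting both brackets to zero gives the nullclines P + 1Q = 627 and 0.184P + Q = 220.
Substituting Q = 220 - 0.184P into the first: P(1 - 1·0.184) = 627 - 1·220.
So P* = 407/0.816 = 499, and then Q* = 220 - 0.184·499 = 128.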